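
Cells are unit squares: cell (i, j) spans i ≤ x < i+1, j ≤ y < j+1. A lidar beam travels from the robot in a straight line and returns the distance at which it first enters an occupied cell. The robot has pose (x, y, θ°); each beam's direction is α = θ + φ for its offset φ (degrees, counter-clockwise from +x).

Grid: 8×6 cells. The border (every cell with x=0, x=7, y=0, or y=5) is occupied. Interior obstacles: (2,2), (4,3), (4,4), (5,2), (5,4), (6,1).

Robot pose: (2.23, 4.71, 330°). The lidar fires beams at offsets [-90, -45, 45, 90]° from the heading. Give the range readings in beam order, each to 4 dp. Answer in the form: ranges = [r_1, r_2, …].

ranges = [2.4600, 1.7703, 1.1205, 0.3349]

beam 1: φ=-90°, α=240°
  direction (-0.5000, -0.8660); cell (2,4); t to first gridline: x 0.4600, y 0.8198 (then +2.0000 / +1.1547)
    (1,4) via x @ 0.4600
    (1,3) via y @ 0.8198
    (1,2) via y @ 1.9745
    (0,2) via x @ 2.4600  # hit
  → r_1 = 2.4600
beam 2: φ=-45°, α=285°
  direction (0.2588, -0.9659); cell (2,4); t to first gridline: x 2.9751, y 0.7350 (then +3.8637 / +1.0353)
    (2,3) via y @ 0.7350
    (2,2) via y @ 1.7703  # hit
  → r_2 = 1.7703
beam 3: φ=45°, α=15°
  direction (0.9659, 0.2588); cell (2,4); t to first gridline: x 0.7972, y 1.1205 (then +1.0353 / +3.8637)
    (3,4) via x @ 0.7972
    (3,5) via y @ 1.1205  # hit
  → r_3 = 1.1205
beam 4: φ=90°, α=60°
  direction (0.5000, 0.8660); cell (2,4); t to first gridline: x 1.5400, y 0.3349 (then +2.0000 / +1.1547)
    (2,5) via y @ 0.3349  # hit
  → r_4 = 0.3349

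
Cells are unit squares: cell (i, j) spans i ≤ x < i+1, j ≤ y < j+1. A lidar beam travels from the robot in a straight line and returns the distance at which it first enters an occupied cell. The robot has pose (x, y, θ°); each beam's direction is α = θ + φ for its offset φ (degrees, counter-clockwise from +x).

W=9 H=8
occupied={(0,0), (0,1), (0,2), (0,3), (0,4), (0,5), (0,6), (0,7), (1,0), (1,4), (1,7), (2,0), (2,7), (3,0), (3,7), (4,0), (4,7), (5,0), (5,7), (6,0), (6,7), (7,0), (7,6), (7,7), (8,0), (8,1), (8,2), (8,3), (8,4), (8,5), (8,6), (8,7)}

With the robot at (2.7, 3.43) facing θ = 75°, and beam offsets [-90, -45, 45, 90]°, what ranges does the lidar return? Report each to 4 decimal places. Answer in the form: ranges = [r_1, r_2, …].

beam 1: φ=-90°, α=345°
  cosα=0.9659 sinα=-0.2588 | (2,3) | tMaxX 0.3106 tMaxY 1.6614 | tΔX 1.0353 tΔY 3.8637
    t=0.3106 [x] (3,3)
    t=1.3459 [x] (4,3)
    t=1.6614 [y] (4,2)
    t=2.3811 [x] (5,2)
    t=3.4164 [x] (6,2)
    t=4.4517 [x] (7,2)
    t=5.4870 [x] (8,2) — stop
  → r_1 = 5.4870
beam 2: φ=-45°, α=30°
  cosα=0.8660 sinα=0.5000 | (2,3) | tMaxX 0.3464 tMaxY 1.1400 | tΔX 1.1547 tΔY 2.0000
    t=0.3464 [x] (3,3)
    t=1.1400 [y] (3,4)
    t=1.5011 [x] (4,4)
    t=2.6558 [x] (5,4)
    t=3.1400 [y] (5,5)
    t=3.8105 [x] (6,5)
    t=4.9652 [x] (7,5)
    t=5.1400 [y] (7,6) — stop
  → r_2 = 5.1400
beam 3: φ=45°, α=120°
  cosα=-0.5000 sinα=0.8660 | (2,3) | tMaxX 1.4000 tMaxY 0.6582 | tΔX 2.0000 tΔY 1.1547
    t=0.6582 [y] (2,4)
    t=1.4000 [x] (1,4) — stop
  → r_3 = 1.4000
beam 4: φ=90°, α=165°
  cosα=-0.9659 sinα=0.2588 | (2,3) | tMaxX 0.7247 tMaxY 2.2023 | tΔX 1.0353 tΔY 3.8637
    t=0.7247 [x] (1,3)
    t=1.7600 [x] (0,3) — stop
  → r_4 = 1.7600

ranges = [5.4870, 5.1400, 1.4000, 1.7600]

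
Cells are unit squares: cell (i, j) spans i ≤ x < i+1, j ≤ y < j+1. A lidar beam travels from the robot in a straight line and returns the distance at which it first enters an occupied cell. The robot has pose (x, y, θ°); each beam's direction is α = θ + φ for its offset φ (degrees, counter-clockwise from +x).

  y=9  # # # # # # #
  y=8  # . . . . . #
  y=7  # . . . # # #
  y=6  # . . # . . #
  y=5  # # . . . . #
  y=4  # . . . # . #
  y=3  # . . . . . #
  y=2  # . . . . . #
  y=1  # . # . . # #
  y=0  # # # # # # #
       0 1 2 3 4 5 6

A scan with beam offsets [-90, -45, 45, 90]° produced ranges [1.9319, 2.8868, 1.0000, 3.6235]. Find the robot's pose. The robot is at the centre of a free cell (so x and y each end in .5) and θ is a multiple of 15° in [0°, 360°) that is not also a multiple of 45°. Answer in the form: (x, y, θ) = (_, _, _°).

Candidates: 33 free-cell centres × 16 headings = 528 poses. Raycast each; keep the one whose scan matches to 4 dp.
  (1.5, 6.5, 195°): beam 2 = 0.5774 ≠ 2.8868 ✗
  (3.5, 7.5, 330°): beam 1 = 0.5774 ≠ 1.9319 ✗
  (1.5, 6.5, 210°): beam 1 = 1.0000 ≠ 1.9319 ✗
  …
  (3.5, 3.5, 345°): r_1=1.9319, r_2=2.8868, r_3=1.0000, r_4=3.6235 — all match ✓
No second candidate reproduces the full scan.

(x, y, θ) = (3.5, 3.5, 345°)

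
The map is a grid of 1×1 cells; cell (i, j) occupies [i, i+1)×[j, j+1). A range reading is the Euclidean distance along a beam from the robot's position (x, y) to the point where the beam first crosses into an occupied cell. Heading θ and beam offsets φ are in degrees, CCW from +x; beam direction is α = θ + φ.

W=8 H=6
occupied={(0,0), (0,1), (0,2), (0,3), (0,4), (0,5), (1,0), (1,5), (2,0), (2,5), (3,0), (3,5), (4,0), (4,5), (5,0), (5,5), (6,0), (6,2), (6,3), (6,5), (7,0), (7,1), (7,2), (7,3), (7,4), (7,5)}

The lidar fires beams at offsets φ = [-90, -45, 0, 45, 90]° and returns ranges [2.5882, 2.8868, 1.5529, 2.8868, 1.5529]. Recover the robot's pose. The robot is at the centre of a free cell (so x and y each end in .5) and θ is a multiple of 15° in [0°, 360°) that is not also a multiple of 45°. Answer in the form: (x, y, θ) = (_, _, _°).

The pose lattice has 22·16 = 352 candidates. Test each by forward raycasting.
  (3.5, 4.5, 165°): beam 1 = 0.5176 ≠ 2.5882 ✗
  (3.5, 3.5, 150°): beam 1 = 1.7321 ≠ 2.5882 ✗
  (3.5, 1.5, 150°): beam 1 = 4.0415 ≠ 2.5882 ✗
  (1.5, 4.5, 75°): beam 1 = 4.6587 ≠ 2.5882 ✗
  (4.5, 4.5, 120°): beam 1 = 1.0000 ≠ 2.5882 ✗
  …
  (4.5, 3.5, 345°): r_1=2.5882, r_2=2.8868, r_3=1.5529, r_4=2.8868, r_5=1.5529 — all match ✓
No second candidate reproduces the full scan.

(x, y, θ) = (4.5, 3.5, 345°)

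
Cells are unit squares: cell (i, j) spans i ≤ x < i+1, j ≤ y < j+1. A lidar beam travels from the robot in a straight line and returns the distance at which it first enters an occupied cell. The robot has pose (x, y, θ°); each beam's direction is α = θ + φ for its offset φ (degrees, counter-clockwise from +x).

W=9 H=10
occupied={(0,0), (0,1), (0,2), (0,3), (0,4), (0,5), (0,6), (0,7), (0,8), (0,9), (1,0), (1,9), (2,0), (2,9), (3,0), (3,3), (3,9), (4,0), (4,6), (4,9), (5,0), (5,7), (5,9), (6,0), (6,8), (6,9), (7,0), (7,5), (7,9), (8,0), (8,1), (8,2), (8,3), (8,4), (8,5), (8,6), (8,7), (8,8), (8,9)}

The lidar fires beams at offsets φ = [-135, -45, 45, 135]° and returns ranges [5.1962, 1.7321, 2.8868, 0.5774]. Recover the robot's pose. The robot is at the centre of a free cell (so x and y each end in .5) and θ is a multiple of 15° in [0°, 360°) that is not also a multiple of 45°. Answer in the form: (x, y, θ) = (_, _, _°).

(x, y, θ) = (3.5, 4.5, 105°)

The pose lattice has 51·16 = 816 candidates. Test each by forward raycasting.
  (5.5, 4.5, 15°): beam 1 = 4.0415 ≠ 5.1962 ✗
  (6.5, 7.5, 300°): beam 1 = 0.5176 ≠ 5.1962 ✗
  (2.5, 2.5, 15°): beam 1 = 1.7321 ≠ 5.1962 ✗
  (6.5, 6.5, 255°): beam 1 = 1.0000 ≠ 5.1962 ✗
  …
  (3.5, 4.5, 105°): r_1=5.1962, r_2=1.7321, r_3=2.8868, r_4=0.5774 — all match ✓
Only this pose fits every beam.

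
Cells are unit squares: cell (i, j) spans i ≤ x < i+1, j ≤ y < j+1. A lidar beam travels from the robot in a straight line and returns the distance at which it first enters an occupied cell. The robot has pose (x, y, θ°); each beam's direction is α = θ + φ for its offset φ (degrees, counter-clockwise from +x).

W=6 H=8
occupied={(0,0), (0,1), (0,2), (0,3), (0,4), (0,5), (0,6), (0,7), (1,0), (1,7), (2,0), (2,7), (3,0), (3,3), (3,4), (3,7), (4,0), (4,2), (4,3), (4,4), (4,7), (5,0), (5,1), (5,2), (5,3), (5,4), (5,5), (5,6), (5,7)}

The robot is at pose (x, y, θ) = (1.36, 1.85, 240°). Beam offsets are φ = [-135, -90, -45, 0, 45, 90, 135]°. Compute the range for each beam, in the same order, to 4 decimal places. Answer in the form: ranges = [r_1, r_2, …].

ranges = [1.3909, 0.4157, 0.3727, 0.7200, 0.8800, 1.7000, 2.7331]

beam 1: φ=-135°, α=105°
  dir = (cos 105°, sin 105°) = (-0.2588, 0.9659); from cell (1,1)
  next x-line at t=1.3909, next y-line at t=0.1553; Δt_x=3.8637, Δt_y=1.0353
    y: enter (1,2) at t=0.1553
    y: enter (1,3) at t=1.1906
    x: enter (0,3) at t=1.3909 ← occupied
  → r_1 = 1.3909
beam 2: φ=-90°, α=150°
  dir = (cos 150°, sin 150°) = (-0.8660, 0.5000); from cell (1,1)
  next x-line at t=0.4157, next y-line at t=0.3000; Δt_x=1.1547, Δt_y=2.0000
    y: enter (1,2) at t=0.3000
    x: enter (0,2) at t=0.4157 ← occupied
  → r_2 = 0.4157
beam 3: φ=-45°, α=195°
  dir = (cos 195°, sin 195°) = (-0.9659, -0.2588); from cell (1,1)
  next x-line at t=0.3727, next y-line at t=3.2841; Δt_x=1.0353, Δt_y=3.8637
    x: enter (0,1) at t=0.3727 ← occupied
  → r_3 = 0.3727
beam 4: φ=0°, α=240°
  dir = (cos 240°, sin 240°) = (-0.5000, -0.8660); from cell (1,1)
  next x-line at t=0.7200, next y-line at t=0.9815; Δt_x=2.0000, Δt_y=1.1547
    x: enter (0,1) at t=0.7200 ← occupied
  → r_4 = 0.7200
beam 5: φ=45°, α=285°
  dir = (cos 285°, sin 285°) = (0.2588, -0.9659); from cell (1,1)
  next x-line at t=2.4728, next y-line at t=0.8800; Δt_x=3.8637, Δt_y=1.0353
    y: enter (1,0) at t=0.8800 ← occupied
  → r_5 = 0.8800
beam 6: φ=90°, α=330°
  dir = (cos 330°, sin 330°) = (0.8660, -0.5000); from cell (1,1)
  next x-line at t=0.7390, next y-line at t=1.7000; Δt_x=1.1547, Δt_y=2.0000
    x: enter (2,1) at t=0.7390
    y: enter (2,0) at t=1.7000 ← occupied
  → r_6 = 1.7000
beam 7: φ=135°, α=15°
  dir = (cos 15°, sin 15°) = (0.9659, 0.2588); from cell (1,1)
  next x-line at t=0.6626, next y-line at t=0.5796; Δt_x=1.0353, Δt_y=3.8637
    y: enter (1,2) at t=0.5796
    x: enter (2,2) at t=0.6626
    x: enter (3,2) at t=1.6979
    x: enter (4,2) at t=2.7331 ← occupied
  → r_7 = 2.7331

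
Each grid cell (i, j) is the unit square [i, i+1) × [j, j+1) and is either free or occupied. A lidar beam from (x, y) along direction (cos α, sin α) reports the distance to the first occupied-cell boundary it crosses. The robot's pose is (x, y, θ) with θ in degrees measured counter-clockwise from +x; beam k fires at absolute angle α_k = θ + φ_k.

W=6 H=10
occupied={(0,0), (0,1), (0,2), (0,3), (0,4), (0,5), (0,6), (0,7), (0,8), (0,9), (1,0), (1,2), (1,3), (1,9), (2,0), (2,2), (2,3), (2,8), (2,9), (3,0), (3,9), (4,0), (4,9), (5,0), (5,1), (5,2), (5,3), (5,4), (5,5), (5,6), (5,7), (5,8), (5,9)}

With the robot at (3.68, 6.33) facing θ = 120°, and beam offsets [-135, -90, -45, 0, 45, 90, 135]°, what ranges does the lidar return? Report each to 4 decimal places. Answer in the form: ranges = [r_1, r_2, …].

ranges = [1.3666, 1.5242, 2.7642, 1.9283, 2.7745, 3.0946, 2.6273]

beam 1: φ=-135°, α=345°
  d=(0.9659,-0.2588)  start (3,6)  tX=0.3313 tY=1.2750  stride 1/|dx|=1.0353 1/|dy|=3.8637
    cross x-line → (4,6), t=0.3313
    cross y-line → (4,5), t=1.2750
    cross x-line → (5,5), t=1.3666 (wall)
  → r_1 = 1.3666
beam 2: φ=-90°, α=30°
  d=(0.8660,0.5000)  start (3,6)  tX=0.3695 tY=1.3400  stride 1/|dx|=1.1547 1/|dy|=2.0000
    cross x-line → (4,6), t=0.3695
    cross y-line → (4,7), t=1.3400
    cross x-line → (5,7), t=1.5242 (wall)
  → r_2 = 1.5242
beam 3: φ=-45°, α=75°
  d=(0.2588,0.9659)  start (3,6)  tX=1.2364 tY=0.6936  stride 1/|dx|=3.8637 1/|dy|=1.0353
    cross y-line → (3,7), t=0.6936
    cross x-line → (4,7), t=1.2364
    cross y-line → (4,8), t=1.7289
    cross y-line → (4,9), t=2.7642 (wall)
  → r_3 = 2.7642
beam 4: φ=0°, α=120°
  d=(-0.5000,0.8660)  start (3,6)  tX=1.3600 tY=0.7736  stride 1/|dx|=2.0000 1/|dy|=1.1547
    cross y-line → (3,7), t=0.7736
    cross x-line → (2,7), t=1.3600
    cross y-line → (2,8), t=1.9283 (wall)
  → r_4 = 1.9283
beam 5: φ=45°, α=165°
  d=(-0.9659,0.2588)  start (3,6)  tX=0.7040 tY=2.5887  stride 1/|dx|=1.0353 1/|dy|=3.8637
    cross x-line → (2,6), t=0.7040
    cross x-line → (1,6), t=1.7393
    cross y-line → (1,7), t=2.5887
    cross x-line → (0,7), t=2.7745 (wall)
  → r_5 = 2.7745
beam 6: φ=90°, α=210°
  d=(-0.8660,-0.5000)  start (3,6)  tX=0.7852 tY=0.6600  stride 1/|dx|=1.1547 1/|dy|=2.0000
    cross y-line → (3,5), t=0.6600
    cross x-line → (2,5), t=0.7852
    cross x-line → (1,5), t=1.9399
    cross y-line → (1,4), t=2.6600
    cross x-line → (0,4), t=3.0946 (wall)
  → r_6 = 3.0946
beam 7: φ=135°, α=255°
  d=(-0.2588,-0.9659)  start (3,6)  tX=2.6273 tY=0.3416  stride 1/|dx|=3.8637 1/|dy|=1.0353
    cross y-line → (3,5), t=0.3416
    cross y-line → (3,4), t=1.3769
    cross y-line → (3,3), t=2.4122
    cross x-line → (2,3), t=2.6273 (wall)
  → r_7 = 2.6273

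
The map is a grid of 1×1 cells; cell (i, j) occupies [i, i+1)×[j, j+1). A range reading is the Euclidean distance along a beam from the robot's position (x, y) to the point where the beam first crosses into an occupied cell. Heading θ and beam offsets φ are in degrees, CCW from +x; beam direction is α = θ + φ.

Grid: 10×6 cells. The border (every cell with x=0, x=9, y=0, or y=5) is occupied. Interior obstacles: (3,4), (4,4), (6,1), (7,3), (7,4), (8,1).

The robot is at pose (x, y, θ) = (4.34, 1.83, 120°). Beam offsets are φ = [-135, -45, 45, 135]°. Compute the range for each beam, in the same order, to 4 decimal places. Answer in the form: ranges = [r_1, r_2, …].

beam 1: φ=-135°, α=345°
  direction (0.9659, -0.2588); cell (4,1); t to first gridline: x 0.6833, y 3.2069 (then +1.0353 / +3.8637)
    (5,1) via x @ 0.6833
    (6,1) via x @ 1.7186  # hit
  → r_1 = 1.7186
beam 2: φ=-45°, α=75°
  direction (0.2588, 0.9659); cell (4,1); t to first gridline: x 2.5500, y 0.1760 (then +3.8637 / +1.0353)
    (4,2) via y @ 0.1760
    (4,3) via y @ 1.2113
    (4,4) via y @ 2.2465  # hit
  → r_2 = 2.2465
beam 3: φ=45°, α=165°
  direction (-0.9659, 0.2588); cell (4,1); t to first gridline: x 0.3520, y 0.6568 (then +1.0353 / +3.8637)
    (3,1) via x @ 0.3520
    (3,2) via y @ 0.6568
    (2,2) via x @ 1.3873
    (1,2) via x @ 2.4225
    (0,2) via x @ 3.4578  # hit
  → r_3 = 3.4578
beam 4: φ=135°, α=255°
  direction (-0.2588, -0.9659); cell (4,1); t to first gridline: x 1.3137, y 0.8593 (then +3.8637 / +1.0353)
    (4,0) via y @ 0.8593  # hit
  → r_4 = 0.8593

ranges = [1.7186, 2.2465, 3.4578, 0.8593]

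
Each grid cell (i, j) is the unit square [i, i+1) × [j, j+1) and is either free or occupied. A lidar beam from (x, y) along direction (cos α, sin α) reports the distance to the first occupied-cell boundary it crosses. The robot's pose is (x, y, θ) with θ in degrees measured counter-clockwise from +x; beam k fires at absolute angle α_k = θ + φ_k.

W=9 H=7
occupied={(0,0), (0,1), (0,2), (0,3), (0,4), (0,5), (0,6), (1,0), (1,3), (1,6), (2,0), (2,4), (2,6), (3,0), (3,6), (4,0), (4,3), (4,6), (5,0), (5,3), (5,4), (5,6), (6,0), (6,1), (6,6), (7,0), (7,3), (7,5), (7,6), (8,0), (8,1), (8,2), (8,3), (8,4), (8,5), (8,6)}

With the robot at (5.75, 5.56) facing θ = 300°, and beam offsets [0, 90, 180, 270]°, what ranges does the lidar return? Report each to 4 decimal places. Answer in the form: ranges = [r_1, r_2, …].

beam 1: φ=0°, α=300°
  dir = (cos 300°, sin 300°) = (0.5000, -0.8660); from cell (5,5)
  next x-line at t=0.5000, next y-line at t=0.6466; Δt_x=2.0000, Δt_y=1.1547
    x: enter (6,5) at t=0.5000
    y: enter (6,4) at t=0.6466
    y: enter (6,3) at t=1.8013
    x: enter (7,3) at t=2.5000 ← occupied
  → r_1 = 2.5000
beam 2: φ=90°, α=30°
  dir = (cos 30°, sin 30°) = (0.8660, 0.5000); from cell (5,5)
  next x-line at t=0.2887, next y-line at t=0.8800; Δt_x=1.1547, Δt_y=2.0000
    x: enter (6,5) at t=0.2887
    y: enter (6,6) at t=0.8800 ← occupied
  → r_2 = 0.8800
beam 3: φ=180°, α=120°
  dir = (cos 120°, sin 120°) = (-0.5000, 0.8660); from cell (5,5)
  next x-line at t=1.5000, next y-line at t=0.5081; Δt_x=2.0000, Δt_y=1.1547
    y: enter (5,6) at t=0.5081 ← occupied
  → r_3 = 0.5081
beam 4: φ=270°, α=210°
  dir = (cos 210°, sin 210°) = (-0.8660, -0.5000); from cell (5,5)
  next x-line at t=0.8660, next y-line at t=1.1200; Δt_x=1.1547, Δt_y=2.0000
    x: enter (4,5) at t=0.8660
    y: enter (4,4) at t=1.1200
    x: enter (3,4) at t=2.0207
    y: enter (3,3) at t=3.1200
    x: enter (2,3) at t=3.1754
    x: enter (1,3) at t=4.3301 ← occupied
  → r_4 = 4.3301

ranges = [2.5000, 0.8800, 0.5081, 4.3301]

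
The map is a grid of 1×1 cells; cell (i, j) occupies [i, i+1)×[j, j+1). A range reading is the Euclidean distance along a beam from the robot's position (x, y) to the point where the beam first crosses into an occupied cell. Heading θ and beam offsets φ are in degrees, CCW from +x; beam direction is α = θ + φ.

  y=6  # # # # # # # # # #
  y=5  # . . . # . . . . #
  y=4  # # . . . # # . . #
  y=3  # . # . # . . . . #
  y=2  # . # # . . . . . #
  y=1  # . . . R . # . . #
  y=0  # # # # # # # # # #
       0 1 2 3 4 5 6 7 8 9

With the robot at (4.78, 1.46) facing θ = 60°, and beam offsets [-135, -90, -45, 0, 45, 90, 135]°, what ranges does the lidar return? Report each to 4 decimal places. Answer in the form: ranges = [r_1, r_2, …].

ranges = [0.4762, 0.9200, 1.2630, 2.9329, 1.5943, 1.0800, 1.7773]

beam 1: φ=-135°, α=285°
  dir = (cos 285°, sin 285°) = (0.2588, -0.9659); from cell (4,1)
  next x-line at t=0.8500, next y-line at t=0.4762; Δt_x=3.8637, Δt_y=1.0353
    y: enter (4,0) at t=0.4762 ← occupied
  → r_1 = 0.4762
beam 2: φ=-90°, α=330°
  dir = (cos 330°, sin 330°) = (0.8660, -0.5000); from cell (4,1)
  next x-line at t=0.2540, next y-line at t=0.9200; Δt_x=1.1547, Δt_y=2.0000
    x: enter (5,1) at t=0.2540
    y: enter (5,0) at t=0.9200 ← occupied
  → r_2 = 0.9200
beam 3: φ=-45°, α=15°
  dir = (cos 15°, sin 15°) = (0.9659, 0.2588); from cell (4,1)
  next x-line at t=0.2278, next y-line at t=2.0864; Δt_x=1.0353, Δt_y=3.8637
    x: enter (5,1) at t=0.2278
    x: enter (6,1) at t=1.2630 ← occupied
  → r_3 = 1.2630
beam 4: φ=0°, α=60°
  dir = (cos 60°, sin 60°) = (0.5000, 0.8660); from cell (4,1)
  next x-line at t=0.4400, next y-line at t=0.6235; Δt_x=2.0000, Δt_y=1.1547
    x: enter (5,1) at t=0.4400
    y: enter (5,2) at t=0.6235
    y: enter (5,3) at t=1.7782
    x: enter (6,3) at t=2.4400
    y: enter (6,4) at t=2.9329 ← occupied
  → r_4 = 2.9329
beam 5: φ=45°, α=105°
  dir = (cos 105°, sin 105°) = (-0.2588, 0.9659); from cell (4,1)
  next x-line at t=3.0137, next y-line at t=0.5590; Δt_x=3.8637, Δt_y=1.0353
    y: enter (4,2) at t=0.5590
    y: enter (4,3) at t=1.5943 ← occupied
  → r_5 = 1.5943
beam 6: φ=90°, α=150°
  dir = (cos 150°, sin 150°) = (-0.8660, 0.5000); from cell (4,1)
  next x-line at t=0.9007, next y-line at t=1.0800; Δt_x=1.1547, Δt_y=2.0000
    x: enter (3,1) at t=0.9007
    y: enter (3,2) at t=1.0800 ← occupied
  → r_6 = 1.0800
beam 7: φ=135°, α=195°
  dir = (cos 195°, sin 195°) = (-0.9659, -0.2588); from cell (4,1)
  next x-line at t=0.8075, next y-line at t=1.7773; Δt_x=1.0353, Δt_y=3.8637
    x: enter (3,1) at t=0.8075
    y: enter (3,0) at t=1.7773 ← occupied
  → r_7 = 1.7773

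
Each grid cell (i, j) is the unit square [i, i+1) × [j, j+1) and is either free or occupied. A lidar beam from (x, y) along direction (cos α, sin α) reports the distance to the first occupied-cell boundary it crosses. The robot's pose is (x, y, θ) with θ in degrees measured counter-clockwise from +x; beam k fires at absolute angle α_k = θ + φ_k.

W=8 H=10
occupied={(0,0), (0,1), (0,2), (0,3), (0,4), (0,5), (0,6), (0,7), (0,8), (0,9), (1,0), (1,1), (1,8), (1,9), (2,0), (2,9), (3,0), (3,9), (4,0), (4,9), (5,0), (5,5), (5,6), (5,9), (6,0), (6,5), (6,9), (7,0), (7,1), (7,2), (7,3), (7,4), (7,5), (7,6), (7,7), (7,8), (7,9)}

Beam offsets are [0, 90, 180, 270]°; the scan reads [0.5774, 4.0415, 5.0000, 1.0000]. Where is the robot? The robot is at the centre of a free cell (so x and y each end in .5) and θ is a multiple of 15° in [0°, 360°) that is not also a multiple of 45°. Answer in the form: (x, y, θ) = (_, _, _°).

(x, y, θ) = (3.5, 1.5, 300°)

Enumerate (i+0.5, j+0.5, θ) over the 43 free cells and 16 admissible headings. For each, cast all 4 beams and compare to the given ranges.
  (5.5, 7.5, 30°): beam 1 = 1.7321 ≠ 0.5774 ✗
  (6.5, 1.5, 330°): beam 2 = 1.0000 ≠ 4.0415 ✗
  (1.5, 4.5, 210°): beam 3 = 4.0415 ≠ 5.0000 ✗
  (2.5, 6.5, 120°): beam 1 = 1.7321 ≠ 0.5774 ✗
  (4.5, 3.5, 120°): beam 1 = 5.1962 ≠ 0.5774 ✗
  …
  (3.5, 1.5, 300°): r_1=0.5774, r_2=4.0415, r_3=5.0000, r_4=1.0000 — all match ✓
No second candidate reproduces the full scan.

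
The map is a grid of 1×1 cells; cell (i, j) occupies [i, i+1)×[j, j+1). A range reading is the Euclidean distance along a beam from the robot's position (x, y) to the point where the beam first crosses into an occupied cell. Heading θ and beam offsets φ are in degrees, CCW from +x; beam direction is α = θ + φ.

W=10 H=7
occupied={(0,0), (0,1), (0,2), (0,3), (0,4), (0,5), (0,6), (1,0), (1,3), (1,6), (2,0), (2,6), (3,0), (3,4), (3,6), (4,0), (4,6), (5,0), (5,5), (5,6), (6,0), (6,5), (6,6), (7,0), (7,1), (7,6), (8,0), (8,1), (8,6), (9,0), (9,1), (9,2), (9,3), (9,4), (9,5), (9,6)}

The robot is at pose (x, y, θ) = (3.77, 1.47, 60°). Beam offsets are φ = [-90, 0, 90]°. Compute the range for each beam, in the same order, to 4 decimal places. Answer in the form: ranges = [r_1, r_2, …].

ranges = [0.9400, 4.0761, 3.0600]

beam 1: φ=-90°, α=330°
  direction (0.8660, -0.5000); cell (3,1); t to first gridline: x 0.2656, y 0.9400 (then +1.1547 / +2.0000)
    (4,1) via x @ 0.2656
    (4,0) via y @ 0.9400  # hit
  → r_1 = 0.9400
beam 2: φ=0°, α=60°
  direction (0.5000, 0.8660); cell (3,1); t to first gridline: x 0.4600, y 0.6120 (then +2.0000 / +1.1547)
    (4,1) via x @ 0.4600
    (4,2) via y @ 0.6120
    (4,3) via y @ 1.7667
    (5,3) via x @ 2.4600
    (5,4) via y @ 2.9214
    (5,5) via y @ 4.0761  # hit
  → r_2 = 4.0761
beam 3: φ=90°, α=150°
  direction (-0.8660, 0.5000); cell (3,1); t to first gridline: x 0.8891, y 1.0600 (then +1.1547 / +2.0000)
    (2,1) via x @ 0.8891
    (2,2) via y @ 1.0600
    (1,2) via x @ 2.0438
    (1,3) via y @ 3.0600  # hit
  → r_3 = 3.0600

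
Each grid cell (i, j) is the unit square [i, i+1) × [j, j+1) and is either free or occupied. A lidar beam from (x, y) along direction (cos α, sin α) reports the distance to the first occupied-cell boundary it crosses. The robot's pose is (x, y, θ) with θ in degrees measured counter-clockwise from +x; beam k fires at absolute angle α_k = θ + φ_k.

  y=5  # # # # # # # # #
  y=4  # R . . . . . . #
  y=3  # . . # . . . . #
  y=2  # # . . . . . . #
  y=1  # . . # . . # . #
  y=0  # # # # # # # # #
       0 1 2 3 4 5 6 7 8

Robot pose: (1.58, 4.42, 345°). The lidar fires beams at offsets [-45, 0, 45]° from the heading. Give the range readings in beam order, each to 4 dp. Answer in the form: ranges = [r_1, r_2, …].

ranges = [2.8400, 1.6228, 1.1600]

beam 1: φ=-45°, α=300°
  cosα=0.5000 sinα=-0.8660 | (1,4) | tMaxX 0.8400 tMaxY 0.4850 | tΔX 2.0000 tΔY 1.1547
    t=0.4850 [y] (1,3)
    t=0.8400 [x] (2,3)
    t=1.6397 [y] (2,2)
    t=2.7944 [y] (2,1)
    t=2.8400 [x] (3,1) — stop
  → r_1 = 2.8400
beam 2: φ=0°, α=345°
  cosα=0.9659 sinα=-0.2588 | (1,4) | tMaxX 0.4348 tMaxY 1.6228 | tΔX 1.0353 tΔY 3.8637
    t=0.4348 [x] (2,4)
    t=1.4701 [x] (3,4)
    t=1.6228 [y] (3,3) — stop
  → r_2 = 1.6228
beam 3: φ=45°, α=30°
  cosα=0.8660 sinα=0.5000 | (1,4) | tMaxX 0.4850 tMaxY 1.1600 | tΔX 1.1547 tΔY 2.0000
    t=0.4850 [x] (2,4)
    t=1.1600 [y] (2,5) — stop
  → r_3 = 1.1600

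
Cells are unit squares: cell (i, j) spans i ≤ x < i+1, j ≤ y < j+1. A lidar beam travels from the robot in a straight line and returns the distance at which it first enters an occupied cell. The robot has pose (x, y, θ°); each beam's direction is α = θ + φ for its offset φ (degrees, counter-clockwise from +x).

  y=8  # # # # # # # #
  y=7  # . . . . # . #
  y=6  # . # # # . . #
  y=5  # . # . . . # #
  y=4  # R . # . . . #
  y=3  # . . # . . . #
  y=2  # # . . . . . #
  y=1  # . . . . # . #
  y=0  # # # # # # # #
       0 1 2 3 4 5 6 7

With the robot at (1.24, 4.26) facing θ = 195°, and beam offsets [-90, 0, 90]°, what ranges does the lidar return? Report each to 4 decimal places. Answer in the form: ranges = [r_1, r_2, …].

beam 1: φ=-90°, α=105°
  d=(-0.2588,0.9659)  start (1,4)  tX=0.9273 tY=0.7661  stride 1/|dx|=3.8637 1/|dy|=1.0353
    cross y-line → (1,5), t=0.7661
    cross x-line → (0,5), t=0.9273 (wall)
  → r_1 = 0.9273
beam 2: φ=0°, α=195°
  d=(-0.9659,-0.2588)  start (1,4)  tX=0.2485 tY=1.0046  stride 1/|dx|=1.0353 1/|dy|=3.8637
    cross x-line → (0,4), t=0.2485 (wall)
  → r_2 = 0.2485
beam 3: φ=90°, α=285°
  d=(0.2588,-0.9659)  start (1,4)  tX=2.9364 tY=0.2692  stride 1/|dx|=3.8637 1/|dy|=1.0353
    cross y-line → (1,3), t=0.2692
    cross y-line → (1,2), t=1.3044 (wall)
  → r_3 = 1.3044

ranges = [0.9273, 0.2485, 1.3044]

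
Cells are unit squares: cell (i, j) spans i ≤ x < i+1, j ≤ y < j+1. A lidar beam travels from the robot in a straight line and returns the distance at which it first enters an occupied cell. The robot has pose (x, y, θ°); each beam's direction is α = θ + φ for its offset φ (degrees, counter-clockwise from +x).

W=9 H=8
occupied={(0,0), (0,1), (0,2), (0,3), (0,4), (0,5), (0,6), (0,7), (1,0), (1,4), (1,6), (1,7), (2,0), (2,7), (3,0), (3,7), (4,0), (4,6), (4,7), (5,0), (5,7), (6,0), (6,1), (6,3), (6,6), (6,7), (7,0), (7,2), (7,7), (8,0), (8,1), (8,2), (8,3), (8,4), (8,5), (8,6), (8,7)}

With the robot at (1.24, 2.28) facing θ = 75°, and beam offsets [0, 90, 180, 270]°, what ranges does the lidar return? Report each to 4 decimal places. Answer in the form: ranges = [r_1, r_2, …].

ranges = [1.7807, 0.2485, 0.9273, 4.9279]

beam 1: φ=0°, α=75°
  cosα=0.2588 sinα=0.9659 | (1,2) | tMaxX 2.9364 tMaxY 0.7454 | tΔX 3.8637 tΔY 1.0353
    t=0.7454 [y] (1,3)
    t=1.7807 [y] (1,4) — stop
  → r_1 = 1.7807
beam 2: φ=90°, α=165°
  cosα=-0.9659 sinα=0.2588 | (1,2) | tMaxX 0.2485 tMaxY 2.7819 | tΔX 1.0353 tΔY 3.8637
    t=0.2485 [x] (0,2) — stop
  → r_2 = 0.2485
beam 3: φ=180°, α=255°
  cosα=-0.2588 sinα=-0.9659 | (1,2) | tMaxX 0.9273 tMaxY 0.2899 | tΔX 3.8637 tΔY 1.0353
    t=0.2899 [y] (1,1)
    t=0.9273 [x] (0,1) — stop
  → r_3 = 0.9273
beam 4: φ=270°, α=345°
  cosα=0.9659 sinα=-0.2588 | (1,2) | tMaxX 0.7868 tMaxY 1.0818 | tΔX 1.0353 tΔY 3.8637
    t=0.7868 [x] (2,2)
    t=1.0818 [y] (2,1)
    t=1.8221 [x] (3,1)
    t=2.8574 [x] (4,1)
    t=3.8926 [x] (5,1)
    t=4.9279 [x] (6,1) — stop
  → r_4 = 4.9279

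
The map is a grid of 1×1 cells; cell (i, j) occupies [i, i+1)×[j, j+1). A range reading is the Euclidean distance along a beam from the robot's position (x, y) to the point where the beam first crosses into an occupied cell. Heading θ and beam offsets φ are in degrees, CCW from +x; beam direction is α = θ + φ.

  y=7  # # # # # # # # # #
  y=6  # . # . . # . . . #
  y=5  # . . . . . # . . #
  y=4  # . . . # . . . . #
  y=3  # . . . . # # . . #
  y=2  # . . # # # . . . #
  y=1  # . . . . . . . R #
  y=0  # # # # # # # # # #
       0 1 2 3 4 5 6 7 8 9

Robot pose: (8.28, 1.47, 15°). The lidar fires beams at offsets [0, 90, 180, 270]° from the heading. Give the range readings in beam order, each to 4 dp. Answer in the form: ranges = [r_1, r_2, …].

ranges = [0.7454, 5.7251, 1.8159, 0.4866]

beam 1: φ=0°, α=15°
  d=(0.9659,0.2588)  start (8,1)  tX=0.7454 tY=2.0478  stride 1/|dx|=1.0353 1/|dy|=3.8637
    cross x-line → (9,1), t=0.7454 (wall)
  → r_1 = 0.7454
beam 2: φ=90°, α=105°
  d=(-0.2588,0.9659)  start (8,1)  tX=1.0818 tY=0.5487  stride 1/|dx|=3.8637 1/|dy|=1.0353
    cross y-line → (8,2), t=0.5487
    cross x-line → (7,2), t=1.0818
    cross y-line → (7,3), t=1.5840
    cross y-line → (7,4), t=2.6192
    cross y-line → (7,5), t=3.6545
    cross y-line → (7,6), t=4.6898
    cross x-line → (6,6), t=4.9455
    cross y-line → (6,7), t=5.7251 (wall)
  → r_2 = 5.7251
beam 3: φ=180°, α=195°
  d=(-0.9659,-0.2588)  start (8,1)  tX=0.2899 tY=1.8159  stride 1/|dx|=1.0353 1/|dy|=3.8637
    cross x-line → (7,1), t=0.2899
    cross x-line → (6,1), t=1.3252
    cross y-line → (6,0), t=1.8159 (wall)
  → r_3 = 1.8159
beam 4: φ=270°, α=285°
  d=(0.2588,-0.9659)  start (8,1)  tX=2.7819 tY=0.4866  stride 1/|dx|=3.8637 1/|dy|=1.0353
    cross y-line → (8,0), t=0.4866 (wall)
  → r_4 = 0.4866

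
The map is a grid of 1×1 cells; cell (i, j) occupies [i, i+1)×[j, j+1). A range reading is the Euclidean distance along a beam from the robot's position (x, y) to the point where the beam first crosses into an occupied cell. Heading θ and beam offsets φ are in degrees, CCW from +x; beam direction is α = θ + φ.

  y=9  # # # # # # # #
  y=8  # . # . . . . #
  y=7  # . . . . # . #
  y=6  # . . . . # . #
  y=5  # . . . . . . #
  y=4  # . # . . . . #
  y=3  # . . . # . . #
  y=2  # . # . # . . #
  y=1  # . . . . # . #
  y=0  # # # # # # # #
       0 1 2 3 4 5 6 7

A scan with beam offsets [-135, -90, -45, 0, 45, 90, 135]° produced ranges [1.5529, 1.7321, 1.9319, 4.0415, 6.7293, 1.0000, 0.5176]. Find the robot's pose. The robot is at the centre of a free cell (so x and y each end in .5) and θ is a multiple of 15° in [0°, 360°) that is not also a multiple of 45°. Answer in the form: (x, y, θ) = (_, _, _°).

(x, y, θ) = (4.5, 7.5, 210°)

Candidates: 40 free-cell centres × 16 headings = 640 poses. Raycast each; keep the one whose scan matches to 4 dp.
  (6.5, 3.5, 345°): beam 1 = 1.7321 ≠ 1.5529 ✗
  (1.5, 2.5, 15°): beam 1 = 1.0000 ≠ 1.5529 ✗
  (1.5, 1.5, 30°): beam 1 = 0.5176 ≠ 1.5529 ✗
  (5.5, 3.5, 30°): beam 2 = 2.8868 ≠ 1.7321 ✗
  …
  (4.5, 7.5, 210°): r_1=1.5529, r_2=1.7321, r_3=1.9319, r_4=4.0415, r_5=6.7293, r_6=1.0000, r_7=0.5176 — all match ✓
No second candidate reproduces the full scan.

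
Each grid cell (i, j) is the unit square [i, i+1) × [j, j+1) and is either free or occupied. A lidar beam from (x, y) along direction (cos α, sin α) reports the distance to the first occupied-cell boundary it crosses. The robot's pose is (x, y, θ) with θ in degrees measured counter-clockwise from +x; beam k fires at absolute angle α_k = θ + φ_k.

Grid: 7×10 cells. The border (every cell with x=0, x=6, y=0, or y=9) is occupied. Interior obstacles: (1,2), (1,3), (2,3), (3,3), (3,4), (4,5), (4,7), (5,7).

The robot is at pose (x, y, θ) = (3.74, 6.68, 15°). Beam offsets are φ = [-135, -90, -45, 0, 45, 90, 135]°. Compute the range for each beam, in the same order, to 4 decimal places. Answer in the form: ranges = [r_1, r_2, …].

beam 1: φ=-135°, α=240°
  cosα=-0.5000 sinα=-0.8660 | (3,6) | tMaxX 1.4800 tMaxY 0.7852 | tΔX 2.0000 tΔY 1.1547
    t=0.7852 [y] (3,5)
    t=1.4800 [x] (2,5)
    t=1.9399 [y] (2,4)
    t=3.0946 [y] (2,3) — stop
  → r_1 = 3.0946
beam 2: φ=-90°, α=285°
  cosα=0.2588 sinα=-0.9659 | (3,6) | tMaxX 1.0046 tMaxY 0.7040 | tΔX 3.8637 tΔY 1.0353
    t=0.7040 [y] (3,5)
    t=1.0046 [x] (4,5) — stop
  → r_2 = 1.0046
beam 3: φ=-45°, α=330°
  cosα=0.8660 sinα=-0.5000 | (3,6) | tMaxX 0.3002 tMaxY 1.3600 | tΔX 1.1547 tΔY 2.0000
    t=0.3002 [x] (4,6)
    t=1.3600 [y] (4,5) — stop
  → r_3 = 1.3600
beam 4: φ=0°, α=15°
  cosα=0.9659 sinα=0.2588 | (3,6) | tMaxX 0.2692 tMaxY 1.2364 | tΔX 1.0353 tΔY 3.8637
    t=0.2692 [x] (4,6)
    t=1.2364 [y] (4,7) — stop
  → r_4 = 1.2364
beam 5: φ=45°, α=60°
  cosα=0.5000 sinα=0.8660 | (3,6) | tMaxX 0.5200 tMaxY 0.3695 | tΔX 2.0000 tΔY 1.1547
    t=0.3695 [y] (3,7)
    t=0.5200 [x] (4,7) — stop
  → r_5 = 0.5200
beam 6: φ=90°, α=105°
  cosα=-0.2588 sinα=0.9659 | (3,6) | tMaxX 2.8591 tMaxY 0.3313 | tΔX 3.8637 tΔY 1.0353
    t=0.3313 [y] (3,7)
    t=1.3666 [y] (3,8)
    t=2.4018 [y] (3,9) — stop
  → r_6 = 2.4018
beam 7: φ=135°, α=150°
  cosα=-0.8660 sinα=0.5000 | (3,6) | tMaxX 0.8545 tMaxY 0.6400 | tΔX 1.1547 tΔY 2.0000
    t=0.6400 [y] (3,7)
    t=0.8545 [x] (2,7)
    t=2.0092 [x] (1,7)
    t=2.6400 [y] (1,8)
    t=3.1639 [x] (0,8) — stop
  → r_7 = 3.1639

ranges = [3.0946, 1.0046, 1.3600, 1.2364, 0.5200, 2.4018, 3.1639]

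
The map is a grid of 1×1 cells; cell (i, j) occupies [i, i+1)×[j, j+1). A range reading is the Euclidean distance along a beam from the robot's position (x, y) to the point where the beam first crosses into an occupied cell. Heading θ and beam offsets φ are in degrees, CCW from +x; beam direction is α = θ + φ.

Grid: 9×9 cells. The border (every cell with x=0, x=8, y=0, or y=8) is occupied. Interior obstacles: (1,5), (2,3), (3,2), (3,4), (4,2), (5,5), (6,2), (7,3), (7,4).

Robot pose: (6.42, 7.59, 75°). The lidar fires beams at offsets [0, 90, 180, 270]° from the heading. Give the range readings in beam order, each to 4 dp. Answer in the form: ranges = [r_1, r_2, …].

ranges = [0.4245, 1.5841, 1.6461, 1.6357]

beam 1: φ=0°, α=75°
  cosα=0.2588 sinα=0.9659 | (6,7) | tMaxX 2.2409 tMaxY 0.4245 | tΔX 3.8637 tΔY 1.0353
    t=0.4245 [y] (6,8) — stop
  → r_1 = 0.4245
beam 2: φ=90°, α=165°
  cosα=-0.9659 sinα=0.2588 | (6,7) | tMaxX 0.4348 tMaxY 1.5841 | tΔX 1.0353 tΔY 3.8637
    t=0.4348 [x] (5,7)
    t=1.4701 [x] (4,7)
    t=1.5841 [y] (4,8) — stop
  → r_2 = 1.5841
beam 3: φ=180°, α=255°
  cosα=-0.2588 sinα=-0.9659 | (6,7) | tMaxX 1.6228 tMaxY 0.6108 | tΔX 3.8637 tΔY 1.0353
    t=0.6108 [y] (6,6)
    t=1.6228 [x] (5,6)
    t=1.6461 [y] (5,5) — stop
  → r_3 = 1.6461
beam 4: φ=270°, α=345°
  cosα=0.9659 sinα=-0.2588 | (6,7) | tMaxX 0.6005 tMaxY 2.2796 | tΔX 1.0353 tΔY 3.8637
    t=0.6005 [x] (7,7)
    t=1.6357 [x] (8,7) — stop
  → r_4 = 1.6357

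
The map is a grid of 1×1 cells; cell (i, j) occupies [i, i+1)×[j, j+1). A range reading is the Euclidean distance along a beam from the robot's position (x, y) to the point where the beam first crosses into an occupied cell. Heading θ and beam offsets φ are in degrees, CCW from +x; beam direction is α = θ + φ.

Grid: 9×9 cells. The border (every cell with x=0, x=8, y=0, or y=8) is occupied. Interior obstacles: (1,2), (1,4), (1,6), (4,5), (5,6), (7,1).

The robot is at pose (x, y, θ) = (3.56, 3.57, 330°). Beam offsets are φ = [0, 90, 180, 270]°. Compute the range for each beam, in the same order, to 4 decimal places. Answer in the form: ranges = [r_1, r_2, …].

ranges = [3.9722, 1.6512, 1.8013, 2.9676]

beam 1: φ=0°, α=330°
  direction (0.8660, -0.5000); cell (3,3); t to first gridline: x 0.5081, y 1.1400 (then +1.1547 / +2.0000)
    (4,3) via x @ 0.5081
    (4,2) via y @ 1.1400
    (5,2) via x @ 1.6628
    (6,2) via x @ 2.8175
    (6,1) via y @ 3.1400
    (7,1) via x @ 3.9722  # hit
  → r_1 = 3.9722
beam 2: φ=90°, α=60°
  direction (0.5000, 0.8660); cell (3,3); t to first gridline: x 0.8800, y 0.4965 (then +2.0000 / +1.1547)
    (3,4) via y @ 0.4965
    (4,4) via x @ 0.8800
    (4,5) via y @ 1.6512  # hit
  → r_2 = 1.6512
beam 3: φ=180°, α=150°
  direction (-0.8660, 0.5000); cell (3,3); t to first gridline: x 0.6466, y 0.8600 (then +1.1547 / +2.0000)
    (2,3) via x @ 0.6466
    (2,4) via y @ 0.8600
    (1,4) via x @ 1.8013  # hit
  → r_3 = 1.8013
beam 4: φ=270°, α=240°
  direction (-0.5000, -0.8660); cell (3,3); t to first gridline: x 1.1200, y 0.6582 (then +2.0000 / +1.1547)
    (3,2) via y @ 0.6582
    (2,2) via x @ 1.1200
    (2,1) via y @ 1.8129
    (2,0) via y @ 2.9676  # hit
  → r_4 = 2.9676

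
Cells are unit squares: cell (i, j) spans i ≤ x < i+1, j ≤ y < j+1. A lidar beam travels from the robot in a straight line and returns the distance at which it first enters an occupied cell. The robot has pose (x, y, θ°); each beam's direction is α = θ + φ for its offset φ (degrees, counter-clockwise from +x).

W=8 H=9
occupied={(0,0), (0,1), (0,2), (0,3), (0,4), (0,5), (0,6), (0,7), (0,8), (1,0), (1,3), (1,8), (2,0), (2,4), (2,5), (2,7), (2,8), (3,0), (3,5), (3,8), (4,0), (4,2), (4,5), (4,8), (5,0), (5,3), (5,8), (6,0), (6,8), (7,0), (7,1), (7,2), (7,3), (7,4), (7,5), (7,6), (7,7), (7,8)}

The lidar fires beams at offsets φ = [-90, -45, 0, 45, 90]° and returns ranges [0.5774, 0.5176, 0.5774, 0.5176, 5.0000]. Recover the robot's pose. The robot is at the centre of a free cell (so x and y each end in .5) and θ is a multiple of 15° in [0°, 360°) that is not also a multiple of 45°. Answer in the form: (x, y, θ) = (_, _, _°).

(x, y, θ) = (4.5, 3.5, 330°)

The pose lattice has 34·16 = 544 candidates. Test each by forward raycasting.
  (5.5, 2.5, 15°): beam 1 = 1.5529 ≠ 0.5774 ✗
  (3.5, 4.5, 210°): beam 4 = 3.6235 ≠ 0.5176 ✗
  (1.5, 6.5, 345°): beam 1 = 1.9319 ≠ 0.5774 ✗
  (2.5, 6.5, 105°): beam 1 = 4.6587 ≠ 0.5774 ✗
  …
  (4.5, 3.5, 330°): r_1=0.5774, r_2=0.5176, r_3=0.5774, r_4=0.5176, r_5=5.0000 — all match ✓
Only this pose fits every beam.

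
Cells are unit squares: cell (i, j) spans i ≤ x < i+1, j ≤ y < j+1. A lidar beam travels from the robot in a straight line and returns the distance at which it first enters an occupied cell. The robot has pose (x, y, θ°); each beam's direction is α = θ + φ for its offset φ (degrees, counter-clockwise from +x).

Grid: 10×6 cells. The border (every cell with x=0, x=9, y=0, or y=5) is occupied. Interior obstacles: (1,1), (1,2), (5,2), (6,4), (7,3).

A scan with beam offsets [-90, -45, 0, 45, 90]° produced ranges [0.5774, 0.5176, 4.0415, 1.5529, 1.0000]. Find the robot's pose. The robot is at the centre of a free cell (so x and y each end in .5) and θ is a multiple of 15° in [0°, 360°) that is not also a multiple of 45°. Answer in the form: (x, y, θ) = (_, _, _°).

The pose lattice has 27·16 = 432 candidates. Test each by forward raycasting.
  (5.5, 4.5, 285°): beam 1 = 4.6587 ≠ 0.5774 ✗
  (6.5, 3.5, 210°): beam 2 = 5.6940 ≠ 0.5176 ✗
  (7.5, 2.5, 255°): beam 1 = 1.5529 ≠ 0.5774 ✗
  …
  (5.5, 3.5, 330°): r_1=0.5774, r_2=0.5176, r_3=4.0415, r_4=1.5529, r_5=1.0000 — all match ✓
No second candidate reproduces the full scan.

(x, y, θ) = (5.5, 3.5, 330°)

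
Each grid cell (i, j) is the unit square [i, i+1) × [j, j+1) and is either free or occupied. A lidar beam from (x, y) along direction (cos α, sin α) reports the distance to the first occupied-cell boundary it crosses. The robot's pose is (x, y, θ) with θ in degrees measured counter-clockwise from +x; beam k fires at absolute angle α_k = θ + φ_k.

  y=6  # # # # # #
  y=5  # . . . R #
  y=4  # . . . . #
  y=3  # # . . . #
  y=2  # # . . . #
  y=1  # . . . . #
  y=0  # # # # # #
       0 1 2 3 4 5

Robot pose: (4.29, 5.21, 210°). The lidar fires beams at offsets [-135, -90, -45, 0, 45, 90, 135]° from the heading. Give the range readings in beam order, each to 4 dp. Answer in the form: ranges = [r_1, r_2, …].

beam 1: φ=-135°, α=75°
  d=(0.2588,0.9659)  start (4,5)  tX=2.7432 tY=0.8179  stride 1/|dx|=3.8637 1/|dy|=1.0353
    cross y-line → (4,6), t=0.8179 (wall)
  → r_1 = 0.8179
beam 2: φ=-90°, α=120°
  d=(-0.5000,0.8660)  start (4,5)  tX=0.5800 tY=0.9122  stride 1/|dx|=2.0000 1/|dy|=1.1547
    cross x-line → (3,5), t=0.5800
    cross y-line → (3,6), t=0.9122 (wall)
  → r_2 = 0.9122
beam 3: φ=-45°, α=165°
  d=(-0.9659,0.2588)  start (4,5)  tX=0.3002 tY=3.0523  stride 1/|dx|=1.0353 1/|dy|=3.8637
    cross x-line → (3,5), t=0.3002
    cross x-line → (2,5), t=1.3355
    cross x-line → (1,5), t=2.3708
    cross y-line → (1,6), t=3.0523 (wall)
  → r_3 = 3.0523
beam 4: φ=0°, α=210°
  d=(-0.8660,-0.5000)  start (4,5)  tX=0.3349 tY=0.4200  stride 1/|dx|=1.1547 1/|dy|=2.0000
    cross x-line → (3,5), t=0.3349
    cross y-line → (3,4), t=0.4200
    cross x-line → (2,4), t=1.4896
    cross y-line → (2,3), t=2.4200
    cross x-line → (1,3), t=2.6443 (wall)
  → r_4 = 2.6443
beam 5: φ=45°, α=255°
  d=(-0.2588,-0.9659)  start (4,5)  tX=1.1205 tY=0.2174  stride 1/|dx|=3.8637 1/|dy|=1.0353
    cross y-line → (4,4), t=0.2174
    cross x-line → (3,4), t=1.1205
    cross y-line → (3,3), t=1.2527
    cross y-line → (3,2), t=2.2880
    cross y-line → (3,1), t=3.3232
    cross y-line → (3,0), t=4.3585 (wall)
  → r_5 = 4.3585
beam 6: φ=90°, α=300°
  d=(0.5000,-0.8660)  start (4,5)  tX=1.4200 tY=0.2425  stride 1/|dx|=2.0000 1/|dy|=1.1547
    cross y-line → (4,4), t=0.2425
    cross y-line → (4,3), t=1.3972
    cross x-line → (5,3), t=1.4200 (wall)
  → r_6 = 1.4200
beam 7: φ=135°, α=345°
  d=(0.9659,-0.2588)  start (4,5)  tX=0.7350 tY=0.8114  stride 1/|dx|=1.0353 1/|dy|=3.8637
    cross x-line → (5,5), t=0.7350 (wall)
  → r_7 = 0.7350

ranges = [0.8179, 0.9122, 3.0523, 2.6443, 4.3585, 1.4200, 0.7350]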